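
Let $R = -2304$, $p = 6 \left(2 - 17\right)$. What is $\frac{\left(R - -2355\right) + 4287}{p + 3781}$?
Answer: $\frac{4338}{3691} \approx 1.1753$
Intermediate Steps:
$p = -90$ ($p = 6 \left(-15\right) = -90$)
$\frac{\left(R - -2355\right) + 4287}{p + 3781} = \frac{\left(-2304 - -2355\right) + 4287}{-90 + 3781} = \frac{\left(-2304 + 2355\right) + 4287}{3691} = \left(51 + 4287\right) \frac{1}{3691} = 4338 \cdot \frac{1}{3691} = \frac{4338}{3691}$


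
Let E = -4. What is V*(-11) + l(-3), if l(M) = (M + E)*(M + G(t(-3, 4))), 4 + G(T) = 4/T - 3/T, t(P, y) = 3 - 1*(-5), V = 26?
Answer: -1903/8 ≈ -237.88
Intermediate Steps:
t(P, y) = 8 (t(P, y) = 3 + 5 = 8)
G(T) = -4 + 1/T (G(T) = -4 + (4/T - 3/T) = -4 + 1/T)
l(M) = (-4 + M)*(-31/8 + M) (l(M) = (M - 4)*(M + (-4 + 1/8)) = (-4 + M)*(M + (-4 + ⅛)) = (-4 + M)*(M - 31/8) = (-4 + M)*(-31/8 + M))
V*(-11) + l(-3) = 26*(-11) + (31/2 + (-3)² - 63/8*(-3)) = -286 + (31/2 + 9 + 189/8) = -286 + 385/8 = -1903/8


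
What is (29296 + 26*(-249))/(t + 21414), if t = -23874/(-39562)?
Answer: 451441982/423602271 ≈ 1.0657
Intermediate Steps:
t = 11937/19781 (t = -23874*(-1/39562) = 11937/19781 ≈ 0.60346)
(29296 + 26*(-249))/(t + 21414) = (29296 + 26*(-249))/(11937/19781 + 21414) = (29296 - 6474)/(423602271/19781) = 22822*(19781/423602271) = 451441982/423602271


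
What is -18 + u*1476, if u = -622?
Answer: -918090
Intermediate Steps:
-18 + u*1476 = -18 - 622*1476 = -18 - 918072 = -918090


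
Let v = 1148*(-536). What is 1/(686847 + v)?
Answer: 1/71519 ≈ 1.3982e-5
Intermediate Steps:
v = -615328
1/(686847 + v) = 1/(686847 - 615328) = 1/71519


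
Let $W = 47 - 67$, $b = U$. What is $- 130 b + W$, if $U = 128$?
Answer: $-16660$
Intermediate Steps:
$b = 128$
$W = -20$ ($W = 47 - 67 = -20$)
$- 130 b + W = \left(-130\right) 128 - 20 = -16640 - 20 = -16660$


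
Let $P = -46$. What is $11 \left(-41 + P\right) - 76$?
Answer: $-1033$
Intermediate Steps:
$11 \left(-41 + P\right) - 76 = 11 \left(-41 - 46\right) - 76 = 11 \left(-87\right) - 76 = -957 - 76 = -1033$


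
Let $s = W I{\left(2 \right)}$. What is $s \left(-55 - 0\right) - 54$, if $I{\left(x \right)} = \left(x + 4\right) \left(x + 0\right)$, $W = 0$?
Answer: $-54$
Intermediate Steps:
$I{\left(x \right)} = x \left(4 + x\right)$ ($I{\left(x \right)} = \left(4 + x\right) x = x \left(4 + x\right)$)
$s = 0$ ($s = 0 \cdot 2 \left(4 + 2\right) = 0 \cdot 2 \cdot 6 = 0 \cdot 12 = 0$)
$s \left(-55 - 0\right) - 54 = 0 \left(-55 - 0\right) - 54 = 0 \left(-55 + 0\right) - 54 = 0 \left(-55\right) - 54 = 0 - 54 = -54$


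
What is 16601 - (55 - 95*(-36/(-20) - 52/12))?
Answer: 48916/3 ≈ 16305.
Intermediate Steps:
16601 - (55 - 95*(-36/(-20) - 52/12)) = 16601 - (55 - 95*(-36*(-1/20) - 52*1/12)) = 16601 - (55 - 95*(9/5 - 13/3)) = 16601 - (55 - 95*(-38/15)) = 16601 - (55 + 722/3) = 16601 - 1*887/3 = 16601 - 887/3 = 48916/3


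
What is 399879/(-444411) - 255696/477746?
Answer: -16926372655/11795309867 ≈ -1.4350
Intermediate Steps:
399879/(-444411) - 255696/477746 = 399879*(-1/444411) - 255696*1/477746 = -44431/49379 - 127848/238873 = -16926372655/11795309867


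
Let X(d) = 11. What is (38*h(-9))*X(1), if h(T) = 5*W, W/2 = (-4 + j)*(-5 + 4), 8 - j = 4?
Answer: 0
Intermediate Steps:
j = 4 (j = 8 - 1*4 = 8 - 4 = 4)
W = 0 (W = 2*((-4 + 4)*(-5 + 4)) = 2*(0*(-1)) = 2*0 = 0)
h(T) = 0 (h(T) = 5*0 = 0)
(38*h(-9))*X(1) = (38*0)*11 = 0*11 = 0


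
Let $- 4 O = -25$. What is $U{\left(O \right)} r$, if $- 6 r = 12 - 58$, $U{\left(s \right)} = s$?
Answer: $\frac{575}{12} \approx 47.917$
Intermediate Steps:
$O = \frac{25}{4}$ ($O = \left(- \frac{1}{4}\right) \left(-25\right) = \frac{25}{4} \approx 6.25$)
$r = \frac{23}{3}$ ($r = - \frac{12 - 58}{6} = \left(- \frac{1}{6}\right) \left(-46\right) = \frac{23}{3} \approx 7.6667$)
$U{\left(O \right)} r = \frac{25}{4} \cdot \frac{23}{3} = \frac{575}{12}$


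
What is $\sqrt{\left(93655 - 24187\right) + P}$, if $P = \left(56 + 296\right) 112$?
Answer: $2 \sqrt{27223} \approx 329.99$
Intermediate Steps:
$P = 39424$ ($P = 352 \cdot 112 = 39424$)
$\sqrt{\left(93655 - 24187\right) + P} = \sqrt{\left(93655 - 24187\right) + 39424} = \sqrt{69468 + 39424} = \sqrt{108892} = 2 \sqrt{27223}$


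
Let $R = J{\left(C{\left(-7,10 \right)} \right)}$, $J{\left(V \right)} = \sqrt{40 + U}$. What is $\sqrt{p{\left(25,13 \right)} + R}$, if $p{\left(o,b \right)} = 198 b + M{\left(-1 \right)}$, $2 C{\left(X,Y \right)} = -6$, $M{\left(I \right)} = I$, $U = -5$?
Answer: $\sqrt{2573 + \sqrt{35}} \approx 50.783$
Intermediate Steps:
$C{\left(X,Y \right)} = -3$ ($C{\left(X,Y \right)} = \frac{1}{2} \left(-6\right) = -3$)
$J{\left(V \right)} = \sqrt{35}$ ($J{\left(V \right)} = \sqrt{40 - 5} = \sqrt{35}$)
$p{\left(o,b \right)} = -1 + 198 b$ ($p{\left(o,b \right)} = 198 b - 1 = -1 + 198 b$)
$R = \sqrt{35} \approx 5.9161$
$\sqrt{p{\left(25,13 \right)} + R} = \sqrt{\left(-1 + 198 \cdot 13\right) + \sqrt{35}} = \sqrt{\left(-1 + 2574\right) + \sqrt{35}} = \sqrt{2573 + \sqrt{35}}$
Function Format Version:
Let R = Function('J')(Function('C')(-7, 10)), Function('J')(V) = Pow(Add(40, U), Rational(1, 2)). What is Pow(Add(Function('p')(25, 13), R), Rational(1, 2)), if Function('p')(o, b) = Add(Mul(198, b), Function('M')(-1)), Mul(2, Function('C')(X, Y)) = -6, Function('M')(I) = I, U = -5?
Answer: Pow(Add(2573, Pow(35, Rational(1, 2))), Rational(1, 2)) ≈ 50.783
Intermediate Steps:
Function('C')(X, Y) = -3 (Function('C')(X, Y) = Mul(Rational(1, 2), -6) = -3)
Function('J')(V) = Pow(35, Rational(1, 2)) (Function('J')(V) = Pow(Add(40, -5), Rational(1, 2)) = Pow(35, Rational(1, 2)))
Function('p')(o, b) = Add(-1, Mul(198, b)) (Function('p')(o, b) = Add(Mul(198, b), -1) = Add(-1, Mul(198, b)))
R = Pow(35, Rational(1, 2)) ≈ 5.9161
Pow(Add(Function('p')(25, 13), R), Rational(1, 2)) = Pow(Add(Add(-1, Mul(198, 13)), Pow(35, Rational(1, 2))), Rational(1, 2)) = Pow(Add(Add(-1, 2574), Pow(35, Rational(1, 2))), Rational(1, 2)) = Pow(Add(2573, Pow(35, Rational(1, 2))), Rational(1, 2))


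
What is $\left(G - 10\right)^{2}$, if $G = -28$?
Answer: $1444$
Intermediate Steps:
$\left(G - 10\right)^{2} = \left(-28 - 10\right)^{2} = \left(-38\right)^{2} = 1444$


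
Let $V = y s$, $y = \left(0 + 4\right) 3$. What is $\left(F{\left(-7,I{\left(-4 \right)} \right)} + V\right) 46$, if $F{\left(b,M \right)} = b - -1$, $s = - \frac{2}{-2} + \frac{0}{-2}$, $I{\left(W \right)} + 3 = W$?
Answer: $276$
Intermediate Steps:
$y = 12$ ($y = 4 \cdot 3 = 12$)
$I{\left(W \right)} = -3 + W$
$s = 1$ ($s = \left(-2\right) \left(- \frac{1}{2}\right) + 0 \left(- \frac{1}{2}\right) = 1 + 0 = 1$)
$V = 12$ ($V = 12 \cdot 1 = 12$)
$F{\left(b,M \right)} = 1 + b$ ($F{\left(b,M \right)} = b + 1 = 1 + b$)
$\left(F{\left(-7,I{\left(-4 \right)} \right)} + V\right) 46 = \left(\left(1 - 7\right) + 12\right) 46 = \left(-6 + 12\right) 46 = 6 \cdot 46 = 276$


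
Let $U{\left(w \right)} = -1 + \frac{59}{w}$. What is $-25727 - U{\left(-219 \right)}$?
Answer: $- \frac{5633935}{219} \approx -25726.0$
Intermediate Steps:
$-25727 - U{\left(-219 \right)} = -25727 - \frac{59 - -219}{-219} = -25727 - - \frac{59 + 219}{219} = -25727 - \left(- \frac{1}{219}\right) 278 = -25727 - - \frac{278}{219} = -25727 + \frac{278}{219} = - \frac{5633935}{219}$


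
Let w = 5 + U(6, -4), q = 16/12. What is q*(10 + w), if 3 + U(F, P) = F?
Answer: 24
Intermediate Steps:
q = 4/3 (q = 16*(1/12) = 4/3 ≈ 1.3333)
U(F, P) = -3 + F
w = 8 (w = 5 + (-3 + 6) = 5 + 3 = 8)
q*(10 + w) = 4*(10 + 8)/3 = (4/3)*18 = 24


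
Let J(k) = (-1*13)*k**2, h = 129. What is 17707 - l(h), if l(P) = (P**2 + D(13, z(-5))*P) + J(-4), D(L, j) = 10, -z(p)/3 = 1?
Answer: -16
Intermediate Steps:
z(p) = -3 (z(p) = -3*1 = -3)
J(k) = -13*k**2
l(P) = -208 + P**2 + 10*P (l(P) = (P**2 + 10*P) - 13*(-4)**2 = (P**2 + 10*P) - 13*16 = (P**2 + 10*P) - 208 = -208 + P**2 + 10*P)
17707 - l(h) = 17707 - (-208 + 129**2 + 10*129) = 17707 - (-208 + 16641 + 1290) = 17707 - 1*17723 = 17707 - 17723 = -16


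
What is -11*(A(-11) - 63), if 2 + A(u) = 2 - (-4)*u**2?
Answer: -4631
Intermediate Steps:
A(u) = 4*u**2 (A(u) = -2 + (2 - (-4)*u**2) = -2 + (2 + 4*u**2) = 4*u**2)
-11*(A(-11) - 63) = -11*(4*(-11)**2 - 63) = -11*(4*121 - 63) = -11*(484 - 63) = -11*421 = -4631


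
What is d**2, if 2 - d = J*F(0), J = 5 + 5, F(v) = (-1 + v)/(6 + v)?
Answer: 121/9 ≈ 13.444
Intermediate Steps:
F(v) = (-1 + v)/(6 + v)
J = 10
d = 11/3 (d = 2 - 10*(-1 + 0)/(6 + 0) = 2 - 10*-1/6 = 2 - 10*(1/6)*(-1) = 2 - 10*(-1)/6 = 2 - 1*(-5/3) = 2 + 5/3 = 11/3 ≈ 3.6667)
d**2 = (11/3)**2 = 121/9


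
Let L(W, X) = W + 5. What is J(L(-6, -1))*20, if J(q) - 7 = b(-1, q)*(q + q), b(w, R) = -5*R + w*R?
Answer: -100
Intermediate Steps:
L(W, X) = 5 + W
b(w, R) = -5*R + R*w
J(q) = 7 - 12*q**2 (J(q) = 7 + (q*(-5 - 1))*(q + q) = 7 + (q*(-6))*(2*q) = 7 + (-6*q)*(2*q) = 7 - 12*q**2)
J(L(-6, -1))*20 = (7 - 12*(5 - 6)**2)*20 = (7 - 12*(-1)**2)*20 = (7 - 12*1)*20 = (7 - 12)*20 = -5*20 = -100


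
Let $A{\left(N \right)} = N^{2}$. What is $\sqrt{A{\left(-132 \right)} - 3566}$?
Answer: $13 \sqrt{82} \approx 117.72$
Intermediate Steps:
$\sqrt{A{\left(-132 \right)} - 3566} = \sqrt{\left(-132\right)^{2} - 3566} = \sqrt{17424 - 3566} = \sqrt{13858} = 13 \sqrt{82}$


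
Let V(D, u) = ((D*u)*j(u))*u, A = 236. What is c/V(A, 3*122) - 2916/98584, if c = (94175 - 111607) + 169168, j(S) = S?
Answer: -526950978373/17823037491036 ≈ -0.029566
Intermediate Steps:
V(D, u) = D*u³ (V(D, u) = ((D*u)*u)*u = (D*u²)*u = D*u³)
c = 151736 (c = -17432 + 169168 = 151736)
c/V(A, 3*122) - 2916/98584 = 151736/((236*(3*122)³)) - 2916/98584 = 151736/((236*366³)) - 2916*1/98584 = 151736/((236*49027896)) - 729/24646 = 151736/11570583456 - 729/24646 = 151736*(1/11570583456) - 729/24646 = 18967/1446322932 - 729/24646 = -526950978373/17823037491036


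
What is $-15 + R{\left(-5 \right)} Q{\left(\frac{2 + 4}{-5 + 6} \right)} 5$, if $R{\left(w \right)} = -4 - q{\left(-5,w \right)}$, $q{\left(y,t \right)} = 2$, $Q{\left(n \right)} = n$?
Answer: $-195$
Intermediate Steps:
$R{\left(w \right)} = -6$ ($R{\left(w \right)} = -4 - 2 = -6$)
$-15 + R{\left(-5 \right)} Q{\left(\frac{2 + 4}{-5 + 6} \right)} 5 = -15 - 6 \frac{2 + 4}{-5 + 6} \cdot 5 = -15 - 6 \cdot \frac{6}{1} \cdot 5 = -15 - 6 \cdot 6 \cdot 1 \cdot 5 = -15 - 6 \cdot 6 \cdot 5 = -15 - 180 = -195$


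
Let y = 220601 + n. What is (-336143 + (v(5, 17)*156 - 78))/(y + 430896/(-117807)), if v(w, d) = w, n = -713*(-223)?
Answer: -13172432629/14906368768 ≈ -0.88368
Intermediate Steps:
n = 158999
y = 379600 (y = 220601 + 158999 = 379600)
(-336143 + (v(5, 17)*156 - 78))/(y + 430896/(-117807)) = (-336143 + (5*156 - 78))/(379600 + 430896/(-117807)) = (-336143 + (780 - 78))/(379600 + 430896*(-1/117807)) = (-336143 + 702)/(379600 - 143632/39269) = -335441/14906368768/39269 = -335441*39269/14906368768 = -13172432629/14906368768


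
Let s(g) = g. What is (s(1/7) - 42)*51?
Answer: -14943/7 ≈ -2134.7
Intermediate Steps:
(s(1/7) - 42)*51 = (1/7 - 42)*51 = -293/7*51 = -14943/7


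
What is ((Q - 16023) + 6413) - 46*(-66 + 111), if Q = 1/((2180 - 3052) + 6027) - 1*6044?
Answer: -91367219/5155 ≈ -17724.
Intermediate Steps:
Q = -31156819/5155 (Q = 1/(-872 + 6027) - 6044 = 1/5155 - 6044 = -31156819/5155 ≈ -6044.0)
((Q - 16023) + 6413) - 46*(-66 + 111) = ((-31156819/5155 - 16023) + 6413) - 46*(-66 + 111) = (-113755384/5155 + 6413) - 46*45 = -80696369/5155 - 2070 = -91367219/5155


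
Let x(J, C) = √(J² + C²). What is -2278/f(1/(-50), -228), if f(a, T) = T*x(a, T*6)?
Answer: 28475*√4678560001/266677920057 ≈ 0.0073035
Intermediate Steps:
x(J, C) = √(C² + J²)
f(a, T) = T*√(a² + 36*T²) (f(a, T) = T*√((T*6)² + a²) = T*√((6*T)² + a²) = T*√(36*T² + a²) = T*√(a² + 36*T²))
-2278/f(1/(-50), -228) = -2278*(-1/(228*√((1/(-50))² + 36*(-228)²))) = -2278*(-1/(228*√((-1/50)² + 36*51984))) = -2278*(-1/(228*√(1/2500 + 1871424))) = -2278*(-25*√4678560001/533355840114) = -(-28475)*√4678560001/266677920057 = 28475*√4678560001/266677920057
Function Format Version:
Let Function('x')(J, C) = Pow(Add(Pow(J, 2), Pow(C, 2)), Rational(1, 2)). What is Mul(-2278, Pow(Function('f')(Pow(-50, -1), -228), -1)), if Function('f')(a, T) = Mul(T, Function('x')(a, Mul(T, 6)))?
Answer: Mul(Rational(28475, 266677920057), Pow(4678560001, Rational(1, 2))) ≈ 0.0073035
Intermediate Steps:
Function('x')(J, C) = Pow(Add(Pow(C, 2), Pow(J, 2)), Rational(1, 2))
Function('f')(a, T) = Mul(T, Pow(Add(Pow(a, 2), Mul(36, Pow(T, 2))), Rational(1, 2))) (Function('f')(a, T) = Mul(T, Pow(Add(Pow(Mul(T, 6), 2), Pow(a, 2)), Rational(1, 2))) = Mul(T, Pow(Add(Pow(Mul(6, T), 2), Pow(a, 2)), Rational(1, 2))) = Mul(T, Pow(Add(Mul(36, Pow(T, 2)), Pow(a, 2)), Rational(1, 2))) = Mul(T, Pow(Add(Pow(a, 2), Mul(36, Pow(T, 2))), Rational(1, 2))))
Mul(-2278, Pow(Function('f')(Pow(-50, -1), -228), -1)) = Mul(-2278, Pow(Mul(-228, Pow(Add(Pow(Pow(-50, -1), 2), Mul(36, Pow(-228, 2))), Rational(1, 2))), -1)) = Mul(-2278, Pow(Mul(-228, Pow(Add(Pow(Rational(-1, 50), 2), Mul(36, 51984)), Rational(1, 2))), -1)) = Mul(-2278, Pow(Mul(-228, Pow(Add(Rational(1, 2500), 1871424), Rational(1, 2))), -1)) = Mul(-2278, Pow(Mul(-228, Pow(Rational(4678560001, 2500), Rational(1, 2))), -1)) = Mul(-2278, Pow(Mul(-228, Mul(Rational(1, 50), Pow(4678560001, Rational(1, 2)))), -1)) = Mul(-2278, Pow(Mul(Rational(-114, 25), Pow(4678560001, Rational(1, 2))), -1)) = Mul(-2278, Mul(Rational(-25, 533355840114), Pow(4678560001, Rational(1, 2)))) = Mul(Rational(28475, 266677920057), Pow(4678560001, Rational(1, 2)))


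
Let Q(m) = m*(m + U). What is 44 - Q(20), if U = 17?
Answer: -696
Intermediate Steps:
Q(m) = m*(17 + m) (Q(m) = m*(m + 17) = m*(17 + m))
44 - Q(20) = 44 - 20*(17 + 20) = 44 - 20*37 = 44 - 1*740 = 44 - 740 = -696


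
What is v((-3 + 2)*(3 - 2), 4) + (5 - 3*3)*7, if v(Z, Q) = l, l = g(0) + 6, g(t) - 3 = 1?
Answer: -18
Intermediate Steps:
g(t) = 4 (g(t) = 3 + 1 = 4)
l = 10 (l = 4 + 6 = 10)
v(Z, Q) = 10
v((-3 + 2)*(3 - 2), 4) + (5 - 3*3)*7 = 10 + (5 - 3*3)*7 = 10 + (5 - 9)*7 = 10 - 4*7 = 10 - 28 = -18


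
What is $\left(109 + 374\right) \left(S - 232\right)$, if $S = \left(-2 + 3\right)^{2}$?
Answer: $-111573$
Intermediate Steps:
$S = 1$ ($S = 1^{2} = 1$)
$\left(109 + 374\right) \left(S - 232\right) = \left(109 + 374\right) \left(1 - 232\right) = 483 \left(-231\right) = -111573$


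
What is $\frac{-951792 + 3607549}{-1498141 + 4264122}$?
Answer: $\frac{2655757}{2765981} \approx 0.96015$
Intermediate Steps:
$\frac{-951792 + 3607549}{-1498141 + 4264122} = \frac{2655757}{2765981}$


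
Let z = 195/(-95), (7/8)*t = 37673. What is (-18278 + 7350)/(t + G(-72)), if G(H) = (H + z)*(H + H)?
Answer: -181678/893069 ≈ -0.20343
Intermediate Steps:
t = 301384/7 (t = (8/7)*37673 = 301384/7 ≈ 43055.)
z = -39/19 (z = 195*(-1/95) = -39/19 ≈ -2.0526)
G(H) = 2*H*(-39/19 + H) (G(H) = (H - 39/19)*(H + H) = (-39/19 + H)*(2*H) = 2*H*(-39/19 + H))
(-18278 + 7350)/(t + G(-72)) = (-18278 + 7350)/(301384/7 + (2/19)*(-72)*(-39 + 19*(-72))) = -10928/(301384/7 + (2/19)*(-72)*(-39 - 1368)) = -10928/(301384/7 + (2/19)*(-72)*(-1407)) = -10928/(301384/7 + 202608/19) = -10928/7144552/133 = -10928*133/7144552 = -181678/893069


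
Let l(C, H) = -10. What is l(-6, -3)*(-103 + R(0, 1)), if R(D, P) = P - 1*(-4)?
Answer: 980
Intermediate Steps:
R(D, P) = 4 + P (R(D, P) = P + 4 = 4 + P)
l(-6, -3)*(-103 + R(0, 1)) = -10*(-103 + (4 + 1)) = -10*(-103 + 5) = -10*(-98) = 980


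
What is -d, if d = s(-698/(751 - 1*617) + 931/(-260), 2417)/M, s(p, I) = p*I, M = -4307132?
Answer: -370083789/75030239440 ≈ -0.0049325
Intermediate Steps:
s(p, I) = I*p
d = 370083789/75030239440 (d = (2417*(-698/(751 - 1*617) + 931/(-260)))/(-4307132) = (2417*(-698/(751 - 617) + 931*(-1/260)))*(-1/4307132) = (2417*(-698/134 - 931/260))*(-1/4307132) = (2417*(-698*1/134 - 931/260))*(-1/4307132) = (2417*(-349/67 - 931/260))*(-1/4307132) = (2417*(-153117/17420))*(-1/4307132) = -370083789/17420*(-1/4307132) = 370083789/75030239440 ≈ 0.0049325)
-d = -1*370083789/75030239440 = -370083789/75030239440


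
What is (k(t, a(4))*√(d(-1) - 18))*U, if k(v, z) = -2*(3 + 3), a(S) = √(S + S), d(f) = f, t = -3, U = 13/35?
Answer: -156*I*√19/35 ≈ -19.428*I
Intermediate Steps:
U = 13/35 (U = 13*(1/35) = 13/35 ≈ 0.37143)
a(S) = √2*√S (a(S) = √(2*S) = √2*√S)
k(v, z) = -12 (k(v, z) = -2*6 = -12)
(k(t, a(4))*√(d(-1) - 18))*U = -12*√(-1 - 18)*(13/35) = -12*I*√19*(13/35) = -156*I*√19/35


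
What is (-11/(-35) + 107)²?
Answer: 14107536/1225 ≈ 11516.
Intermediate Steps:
(-11/(-35) + 107)² = (-11*(-1/35) + 107)² = (11/35 + 107)² = (3756/35)² = 14107536/1225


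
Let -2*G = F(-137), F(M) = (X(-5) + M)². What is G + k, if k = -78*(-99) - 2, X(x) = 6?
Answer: -1721/2 ≈ -860.50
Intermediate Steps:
F(M) = (6 + M)²
G = -17161/2 (G = -(6 - 137)²/2 = -½*(-131)² = -½*17161 = -17161/2 ≈ -8580.5)
k = 7720 (k = 7722 - 2 = 7720)
G + k = -17161/2 + 7720 = -1721/2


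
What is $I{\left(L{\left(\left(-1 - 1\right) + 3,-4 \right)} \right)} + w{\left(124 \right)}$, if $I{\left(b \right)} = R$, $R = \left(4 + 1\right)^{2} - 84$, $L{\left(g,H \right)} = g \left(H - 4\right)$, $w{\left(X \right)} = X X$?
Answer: $15317$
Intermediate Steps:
$w{\left(X \right)} = X^{2}$
$L{\left(g,H \right)} = g \left(-4 + H\right)$
$R = -59$ ($R = 5^{2} - 84 = 25 - 84 = -59$)
$I{\left(b \right)} = -59$
$I{\left(L{\left(\left(-1 - 1\right) + 3,-4 \right)} \right)} + w{\left(124 \right)} = -59 + 124^{2} = -59 + 15376 = 15317$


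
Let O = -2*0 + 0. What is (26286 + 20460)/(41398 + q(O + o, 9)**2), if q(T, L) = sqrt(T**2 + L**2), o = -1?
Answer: 23373/20740 ≈ 1.1270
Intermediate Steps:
O = 0 (O = 0 + 0 = 0)
q(T, L) = sqrt(L**2 + T**2)
(26286 + 20460)/(41398 + q(O + o, 9)**2) = (26286 + 20460)/(41398 + (sqrt(9**2 + (0 - 1)**2))**2) = 46746/(41398 + (sqrt(81 + (-1)**2))**2) = 46746/(41398 + (sqrt(81 + 1))**2) = 46746/(41398 + (sqrt(82))**2) = 46746/(41398 + 82) = 46746/41480 = 46746*(1/41480) = 23373/20740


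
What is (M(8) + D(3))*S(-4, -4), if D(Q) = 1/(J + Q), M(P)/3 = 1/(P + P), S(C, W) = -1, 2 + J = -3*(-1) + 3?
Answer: -37/112 ≈ -0.33036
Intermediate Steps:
J = 4 (J = -2 + (-3*(-1) + 3) = -2 + (3 + 3) = -2 + 6 = 4)
M(P) = 3/(2*P) (M(P) = 3/(P + P) = 3/((2*P)) = 3*(1/(2*P)) = 3/(2*P))
D(Q) = 1/(4 + Q)
(M(8) + D(3))*S(-4, -4) = ((3/2)/8 + 1/(4 + 3))*(-1) = ((3/2)*(⅛) + 1/7)*(-1) = (3/16 + ⅐)*(-1) = (37/112)*(-1) = -37/112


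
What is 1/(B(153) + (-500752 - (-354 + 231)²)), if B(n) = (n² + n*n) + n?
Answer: -1/468910 ≈ -2.1326e-6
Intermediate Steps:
B(n) = n + 2*n² (B(n) = (n² + n²) + n = 2*n² + n = n + 2*n²)
1/(B(153) + (-500752 - (-354 + 231)²)) = 1/(153*(1 + 2*153) + (-500752 - (-354 + 231)²)) = 1/(153*(1 + 306) + (-500752 - 1*(-123)²)) = 1/(153*307 + (-500752 - 1*15129)) = 1/(46971 + (-500752 - 15129)) = 1/(46971 - 515881) = 1/(-468910) = -1/468910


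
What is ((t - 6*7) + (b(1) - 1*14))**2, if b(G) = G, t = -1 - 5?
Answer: 3721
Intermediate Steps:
t = -6
((t - 6*7) + (b(1) - 1*14))**2 = ((-6 - 6*7) + (1 - 1*14))**2 = ((-6 - 42) + (1 - 14))**2 = (-48 - 13)**2 = (-61)**2 = 3721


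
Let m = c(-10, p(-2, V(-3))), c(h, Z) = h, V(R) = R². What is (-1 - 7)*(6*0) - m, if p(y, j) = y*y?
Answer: 10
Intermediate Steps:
p(y, j) = y²
m = -10
(-1 - 7)*(6*0) - m = (-1 - 7)*(6*0) - 1*(-10) = -8*0 + 10 = 0 + 10 = 10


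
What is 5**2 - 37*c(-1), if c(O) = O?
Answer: 62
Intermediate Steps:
5**2 - 37*c(-1) = 5**2 - 37*(-1) = 25 + 37 = 62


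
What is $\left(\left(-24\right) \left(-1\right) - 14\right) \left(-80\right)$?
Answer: $-800$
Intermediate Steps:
$\left(\left(-24\right) \left(-1\right) - 14\right) \left(-80\right) = \left(24 - 14\right) \left(-80\right) = 10 \left(-80\right) = -800$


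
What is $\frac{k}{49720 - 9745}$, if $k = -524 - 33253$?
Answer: $- \frac{11259}{13325} \approx -0.84495$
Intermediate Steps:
$k = -33777$ ($k = -524 - 33253 = -33777$)
$\frac{k}{49720 - 9745} = - \frac{33777}{49720 - 9745} = - \frac{33777}{39975} = \left(-33777\right) \frac{1}{39975} = - \frac{11259}{13325}$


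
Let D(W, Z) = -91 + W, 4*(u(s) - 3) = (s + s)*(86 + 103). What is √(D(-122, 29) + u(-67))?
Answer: 7*I*√534/2 ≈ 80.88*I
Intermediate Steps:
u(s) = 3 + 189*s/2 (u(s) = 3 + ((s + s)*(86 + 103))/4 = 3 + ((2*s)*189)/4 = 3 + (378*s)/4 = 3 + 189*s/2)
√(D(-122, 29) + u(-67)) = √((-91 - 122) + (3 + (189/2)*(-67))) = √(-213 + (3 - 12663/2)) = √(-213 - 12657/2) = √(-13083/2) = 7*I*√534/2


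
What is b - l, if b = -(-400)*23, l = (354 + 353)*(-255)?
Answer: 189485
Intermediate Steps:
l = -180285 (l = 707*(-255) = -180285)
b = 9200 (b = -100*(-92) = 9200)
b - l = 9200 - 1*(-180285) = 9200 + 180285 = 189485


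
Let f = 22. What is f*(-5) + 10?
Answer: -100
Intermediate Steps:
f*(-5) + 10 = 22*(-5) + 10 = -110 + 10 = -100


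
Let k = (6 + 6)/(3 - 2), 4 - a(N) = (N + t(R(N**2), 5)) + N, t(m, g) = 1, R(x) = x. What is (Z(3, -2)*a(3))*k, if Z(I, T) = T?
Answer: 72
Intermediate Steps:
a(N) = 3 - 2*N (a(N) = 4 - ((N + 1) + N) = 4 - ((1 + N) + N) = 4 - (1 + 2*N) = 4 + (-1 - 2*N) = 3 - 2*N)
k = 12 (k = 12/1 = 12*1 = 12)
(Z(3, -2)*a(3))*k = -2*(3 - 2*3)*12 = -2*(3 - 6)*12 = -2*(-3)*12 = 6*12 = 72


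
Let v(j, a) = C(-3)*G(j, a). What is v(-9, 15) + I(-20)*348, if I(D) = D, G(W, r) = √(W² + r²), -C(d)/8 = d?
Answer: -6960 + 72*√34 ≈ -6540.2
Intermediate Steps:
C(d) = -8*d
v(j, a) = 24*√(a² + j²) (v(j, a) = (-8*(-3))*√(j² + a²) = 24*√(a² + j²))
v(-9, 15) + I(-20)*348 = 24*√(15² + (-9)²) - 20*348 = 24*√(225 + 81) - 6960 = 24*√306 - 6960 = 24*(3*√34) - 6960 = 72*√34 - 6960 = -6960 + 72*√34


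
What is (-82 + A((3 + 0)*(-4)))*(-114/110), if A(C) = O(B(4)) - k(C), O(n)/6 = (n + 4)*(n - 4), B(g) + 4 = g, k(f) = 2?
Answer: 2052/11 ≈ 186.55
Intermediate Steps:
B(g) = -4 + g
O(n) = 6*(-4 + n)*(4 + n) (O(n) = 6*((n + 4)*(n - 4)) = 6*((4 + n)*(-4 + n)) = 6*((-4 + n)*(4 + n)) = 6*(-4 + n)*(4 + n))
A(C) = -98 (A(C) = (-96 + 6*(-4 + 4)²) - 1*2 = (-96 + 6*0²) - 2 = (-96 + 6*0) - 2 = (-96 + 0) - 2 = -96 - 2 = -98)
(-82 + A((3 + 0)*(-4)))*(-114/110) = (-82 - 98)*(-114/110) = -(-20520)/110 = -180*(-57/55) = 2052/11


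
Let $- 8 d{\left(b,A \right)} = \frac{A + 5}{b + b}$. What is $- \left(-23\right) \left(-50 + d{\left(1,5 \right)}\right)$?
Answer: $- \frac{9315}{8} \approx -1164.4$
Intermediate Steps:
$d{\left(b,A \right)} = - \frac{5 + A}{16 b}$ ($d{\left(b,A \right)} = - \frac{\left(A + 5\right) \frac{1}{b + b}}{8} = - \frac{\left(5 + A\right) \frac{1}{2 b}}{8} = - \frac{\frac{1}{2} \frac{1}{b} \left(5 + A\right)}{8} = - \frac{5 + A}{16 b}$)
$- \left(-23\right) \left(-50 + d{\left(1,5 \right)}\right) = - \left(-23\right) \left(-50 + \frac{-5 - 5}{16 \cdot 1}\right) = - \left(-23\right) \left(-50 + \frac{1}{16} \cdot 1 \left(-5 - 5\right)\right) = - \left(-23\right) \left(-50 + \frac{1}{16} \cdot 1 \left(-10\right)\right) = - \left(-23\right) \left(-50 - \frac{5}{8}\right) = - \frac{\left(-23\right) \left(-405\right)}{8} = \left(-1\right) \frac{9315}{8} = - \frac{9315}{8}$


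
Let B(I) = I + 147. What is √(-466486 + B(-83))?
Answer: I*√466422 ≈ 682.95*I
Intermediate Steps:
B(I) = 147 + I
√(-466486 + B(-83)) = √(-466486 + (147 - 83)) = √(-466486 + 64) = √(-466422) = I*√466422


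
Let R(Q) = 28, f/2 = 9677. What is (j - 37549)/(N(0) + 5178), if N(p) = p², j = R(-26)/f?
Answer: -121120553/16702502 ≈ -7.2516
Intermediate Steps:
f = 19354 (f = 2*9677 = 19354)
j = 14/9677 (j = 28/19354 = 28*(1/19354) = 14/9677 ≈ 0.0014467)
(j - 37549)/(N(0) + 5178) = (14/9677 - 37549)/(0² + 5178) = -363361659/(9677*(0 + 5178)) = -363361659/9677/5178 = -363361659/9677*1/5178 = -121120553/16702502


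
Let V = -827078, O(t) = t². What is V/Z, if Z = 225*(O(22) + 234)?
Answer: -413539/80775 ≈ -5.1196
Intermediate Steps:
Z = 161550 (Z = 225*(22² + 234) = 225*(484 + 234) = 225*718 = 161550)
V/Z = -827078/161550 = -827078*1/161550 = -413539/80775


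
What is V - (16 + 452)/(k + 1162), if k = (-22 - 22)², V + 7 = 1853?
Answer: 2859220/1549 ≈ 1845.8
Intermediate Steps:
V = 1846 (V = -7 + 1853 = 1846)
k = 1936 (k = (-44)² = 1936)
V - (16 + 452)/(k + 1162) = 1846 - (16 + 452)/(1936 + 1162) = 1846 - 468/3098 = 1846 - 1*234/1549 = 1846 - 234/1549 = 2859220/1549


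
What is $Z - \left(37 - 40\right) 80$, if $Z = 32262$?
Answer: $32502$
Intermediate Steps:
$Z - \left(37 - 40\right) 80 = 32262 - \left(37 - 40\right) 80 = 32262 - \left(-3\right) 80 = 32262 - -240 = 32262 + 240 = 32502$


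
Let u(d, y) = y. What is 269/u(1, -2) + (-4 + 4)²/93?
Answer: -269/2 ≈ -134.50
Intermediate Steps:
269/u(1, -2) + (-4 + 4)²/93 = 269/(-2) + (-4 + 4)²/93 = 269*(-½) + 0²*(1/93) = -269/2 + 0*(1/93) = -269/2 + 0 = -269/2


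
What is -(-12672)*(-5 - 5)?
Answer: -126720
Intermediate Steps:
-(-12672)*(-5 - 5) = -(-12672)*(-10) = -3168*40 = -126720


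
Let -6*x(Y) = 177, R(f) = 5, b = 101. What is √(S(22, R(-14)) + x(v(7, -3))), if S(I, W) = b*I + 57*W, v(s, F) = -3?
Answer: √9910/2 ≈ 49.774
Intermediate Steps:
x(Y) = -59/2 (x(Y) = -⅙*177 = -59/2)
S(I, W) = 57*W + 101*I (S(I, W) = 101*I + 57*W = 57*W + 101*I)
√(S(22, R(-14)) + x(v(7, -3))) = √((57*5 + 101*22) - 59/2) = √((285 + 2222) - 59/2) = √(2507 - 59/2) = √(4955/2) = √9910/2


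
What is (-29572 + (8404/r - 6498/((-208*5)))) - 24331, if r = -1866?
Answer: -26150733203/485160 ≈ -53901.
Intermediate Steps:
(-29572 + (8404/r - 6498/((-208*5)))) - 24331 = (-29572 + (8404/(-1866) - 6498/((-208*5)))) - 24331 = (-29572 + (8404*(-1/1866) - 6498/(-1040))) - 24331 = (-29572 + (-4202/933 - 6498*(-1/1040))) - 24331 = (-29572 + (-4202/933 + 3249/520)) - 24331 = (-29572 + 846277/485160) - 24331 = -14346305243/485160 - 24331 = -26150733203/485160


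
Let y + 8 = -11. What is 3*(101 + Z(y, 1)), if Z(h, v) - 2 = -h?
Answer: 366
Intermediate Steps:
y = -19 (y = -8 - 11 = -19)
Z(h, v) = 2 - h
3*(101 + Z(y, 1)) = 3*(101 + (2 - 1*(-19))) = 3*(101 + (2 + 19)) = 3*(101 + 21) = 3*122 = 366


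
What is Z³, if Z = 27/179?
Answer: 19683/5735339 ≈ 0.0034319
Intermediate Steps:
Z = 27/179 (Z = 27*(1/179) = 27/179 ≈ 0.15084)
Z³ = (27/179)³ = 19683/5735339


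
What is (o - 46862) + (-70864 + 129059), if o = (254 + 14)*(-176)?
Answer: -35835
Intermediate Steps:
o = -47168 (o = 268*(-176) = -47168)
(o - 46862) + (-70864 + 129059) = (-47168 - 46862) + (-70864 + 129059) = -94030 + 58195 = -35835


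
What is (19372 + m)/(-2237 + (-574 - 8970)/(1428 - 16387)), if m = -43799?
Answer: 365403493/33453739 ≈ 10.923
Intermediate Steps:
(19372 + m)/(-2237 + (-574 - 8970)/(1428 - 16387)) = (19372 - 43799)/(-2237 + (-574 - 8970)/(1428 - 16387)) = -24427/(-2237 - 9544/(-14959)) = -24427/(-2237 - 9544*(-1/14959)) = -24427/(-2237 + 9544/14959) = -24427/(-33453739/14959) = -24427*(-14959/33453739) = 365403493/33453739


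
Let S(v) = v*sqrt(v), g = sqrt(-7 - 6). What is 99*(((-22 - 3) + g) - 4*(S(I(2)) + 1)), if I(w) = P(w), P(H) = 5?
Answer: -2871 - 1980*sqrt(5) + 99*I*sqrt(13) ≈ -7298.4 + 356.95*I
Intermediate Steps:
g = I*sqrt(13) (g = sqrt(-13) = I*sqrt(13) ≈ 3.6056*I)
I(w) = 5
S(v) = v**(3/2)
99*(((-22 - 3) + g) - 4*(S(I(2)) + 1)) = 99*(((-22 - 3) + I*sqrt(13)) - 4*(5**(3/2) + 1)) = 99*((-25 + I*sqrt(13)) - 4*(5*sqrt(5) + 1)) = 99*((-25 + I*sqrt(13)) - 4*(1 + 5*sqrt(5))) = 99*((-25 + I*sqrt(13)) + (-4 - 20*sqrt(5))) = 99*(-29 - 20*sqrt(5) + I*sqrt(13)) = -2871 - 1980*sqrt(5) + 99*I*sqrt(13)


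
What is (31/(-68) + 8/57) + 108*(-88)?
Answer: -36838727/3876 ≈ -9504.3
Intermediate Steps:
(31/(-68) + 8/57) + 108*(-88) = (31*(-1/68) + 8*(1/57)) - 9504 = (-31/68 + 8/57) - 9504 = -1223/3876 - 9504 = -36838727/3876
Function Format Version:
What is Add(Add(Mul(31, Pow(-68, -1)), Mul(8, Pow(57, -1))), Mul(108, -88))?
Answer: Rational(-36838727, 3876) ≈ -9504.3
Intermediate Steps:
Add(Add(Mul(31, Pow(-68, -1)), Mul(8, Pow(57, -1))), Mul(108, -88)) = Add(Add(Mul(31, Rational(-1, 68)), Mul(8, Rational(1, 57))), -9504) = Add(Add(Rational(-31, 68), Rational(8, 57)), -9504) = Add(Rational(-1223, 3876), -9504) = Rational(-36838727, 3876)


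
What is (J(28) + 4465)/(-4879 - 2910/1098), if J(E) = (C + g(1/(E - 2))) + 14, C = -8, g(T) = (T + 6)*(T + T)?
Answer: -14556735/15892084 ≈ -0.91597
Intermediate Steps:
g(T) = 2*T*(6 + T) (g(T) = (6 + T)*(2*T) = 2*T*(6 + T))
J(E) = 6 + 2*(6 + 1/(-2 + E))/(-2 + E) (J(E) = (-8 + 2*(6 + 1/(E - 2))/(E - 2)) + 14 = (-8 + 2*(6 + 1/(-2 + E))/(-2 + E)) + 14 = 6 + 2*(6 + 1/(-2 + E))/(-2 + E))
(J(28) + 4465)/(-4879 - 2910/1098) = (2*(-11 + 3*(-2 + 28)**2 + 6*28)/(-2 + 28)**2 + 4465)/(-4879 - 2910/1098) = (2*(-11 + 3*26**2 + 168)/26**2 + 4465)/(-4879 - 2910*1/1098) = (2*(1/676)*(-11 + 3*676 + 168) + 4465)/(-4879 - 485/183) = (2*(1/676)*(-11 + 2028 + 168) + 4465)/(-893342/183) = (2*(1/676)*2185 + 4465)*(-183/893342) = (2185/338 + 4465)*(-183/893342) = (1511355/338)*(-183/893342) = -14556735/15892084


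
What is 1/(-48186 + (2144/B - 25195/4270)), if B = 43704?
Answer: -4665402/224834359957 ≈ -2.0750e-5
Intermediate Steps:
1/(-48186 + (2144/B - 25195/4270)) = 1/(-48186 + (2144/43704 - 25195/4270)) = 1/(-48186 + (2144*(1/43704) - 25195*1/4270)) = 1/(-48186 + (268/5463 - 5039/854)) = 1/(-48186 - 27299185/4665402) = 1/(-224834359957/4665402) = -4665402/224834359957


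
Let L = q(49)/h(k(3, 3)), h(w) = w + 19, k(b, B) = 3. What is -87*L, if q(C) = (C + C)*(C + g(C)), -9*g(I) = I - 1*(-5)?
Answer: -183309/11 ≈ -16664.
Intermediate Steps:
g(I) = -5/9 - I/9 (g(I) = -(I - 1*(-5))/9 = -(I + 5)/9 = -(5 + I)/9 = -5/9 - I/9)
h(w) = 19 + w
q(C) = 2*C*(-5/9 + 8*C/9) (q(C) = (C + C)*(C + (-5/9 - C/9)) = (2*C)*(-5/9 + 8*C/9) = 2*C*(-5/9 + 8*C/9))
L = 2107/11 (L = ((2/9)*49*(-5 + 8*49))/(19 + 3) = ((2/9)*49*(-5 + 392))/22 = ((2/9)*49*387)*(1/22) = 4214*(1/22) = 2107/11 ≈ 191.55)
-87*L = -87*2107/11 = -183309/11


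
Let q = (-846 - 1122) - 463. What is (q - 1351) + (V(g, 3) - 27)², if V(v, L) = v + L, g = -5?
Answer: -2941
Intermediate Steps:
V(v, L) = L + v
q = -2431 (q = -1968 - 463 = -2431)
(q - 1351) + (V(g, 3) - 27)² = (-2431 - 1351) + ((3 - 5) - 27)² = -3782 + (-2 - 27)² = -3782 + (-29)² = -3782 + 841 = -2941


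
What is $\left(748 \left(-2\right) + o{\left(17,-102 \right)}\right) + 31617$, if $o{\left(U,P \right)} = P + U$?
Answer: $30036$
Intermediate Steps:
$\left(748 \left(-2\right) + o{\left(17,-102 \right)}\right) + 31617 = \left(748 \left(-2\right) + \left(-102 + 17\right)\right) + 31617 = \left(-1496 - 85\right) + 31617 = -1581 + 31617 = 30036$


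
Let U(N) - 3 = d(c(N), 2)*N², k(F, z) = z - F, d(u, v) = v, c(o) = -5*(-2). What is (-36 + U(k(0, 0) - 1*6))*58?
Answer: 2262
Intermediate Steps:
c(o) = 10
U(N) = 3 + 2*N²
(-36 + U(k(0, 0) - 1*6))*58 = (-36 + (3 + 2*((0 - 1*0) - 1*6)²))*58 = (-36 + (3 + 2*((0 + 0) - 6)²))*58 = (-36 + (3 + 2*(0 - 6)²))*58 = (-36 + (3 + 2*(-6)²))*58 = (-36 + (3 + 2*36))*58 = (-36 + (3 + 72))*58 = (-36 + 75)*58 = 39*58 = 2262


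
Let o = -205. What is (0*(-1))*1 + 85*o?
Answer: -17425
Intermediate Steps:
(0*(-1))*1 + 85*o = (0*(-1))*1 + 85*(-205) = 0*1 - 17425 = 0 - 17425 = -17425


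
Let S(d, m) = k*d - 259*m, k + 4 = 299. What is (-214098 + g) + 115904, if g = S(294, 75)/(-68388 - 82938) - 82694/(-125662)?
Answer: -44458237130957/452760186 ≈ -98194.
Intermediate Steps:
k = 295 (k = -4 + 299 = 295)
S(d, m) = -259*m + 295*d (S(d, m) = 295*d - 259*m = -259*m + 295*d)
g = 96573127/452760186 (g = (-259*75 + 295*294)/(-68388 - 82938) - 82694/(-125662) = (-19425 + 86730)/(-151326) - 82694*(-1/125662) = 67305*(-1/151326) + 41347/62831 = -3205/7206 + 41347/62831 = 96573127/452760186 ≈ 0.21330)
(-214098 + g) + 115904 = (-214098 + 96573127/452760186) + 115904 = -96934953729101/452760186 + 115904 = -44458237130957/452760186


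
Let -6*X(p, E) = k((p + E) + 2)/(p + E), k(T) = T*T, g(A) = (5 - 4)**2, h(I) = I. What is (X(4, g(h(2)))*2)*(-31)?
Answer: 1519/15 ≈ 101.27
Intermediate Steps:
g(A) = 1 (g(A) = 1**2 = 1)
k(T) = T**2
X(p, E) = -(2 + E + p)**2/(6*(E + p)) (X(p, E) = -((p + E) + 2)**2/(6*(p + E)) = -((E + p) + 2)**2/(6*(E + p)) = -(2 + E + p)**2/(6*(E + p)))
(X(4, g(h(2)))*2)*(-31) = (-(2 + 1 + 4)**2/(6*1 + 6*4)*2)*(-31) = (-1*7**2/(6 + 24)*2)*(-31) = (-1*49/30*2)*(-31) = (-1*1/30*49*2)*(-31) = -49/30*2*(-31) = -49/15*(-31) = 1519/15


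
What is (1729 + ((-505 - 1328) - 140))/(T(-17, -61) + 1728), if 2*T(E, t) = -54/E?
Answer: -4148/29403 ≈ -0.14107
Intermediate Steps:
T(E, t) = -27/E (T(E, t) = (-54/E)/2 = -27/E)
(1729 + ((-505 - 1328) - 140))/(T(-17, -61) + 1728) = (1729 + ((-505 - 1328) - 140))/(-27/(-17) + 1728) = (1729 + (-1833 - 140))/(-27*(-1/17) + 1728) = (1729 - 1973)/(27/17 + 1728) = -244/29403/17 = -244*17/29403 = -4148/29403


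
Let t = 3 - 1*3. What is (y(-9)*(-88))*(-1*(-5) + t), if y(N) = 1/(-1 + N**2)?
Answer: -11/2 ≈ -5.5000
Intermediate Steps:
t = 0 (t = 3 - 3 = 0)
(y(-9)*(-88))*(-1*(-5) + t) = (-88/(-1 + (-9)**2))*(-1*(-5) + 0) = (-88/(-1 + 81))*(5 + 0) = (-88/80)*5 = ((1/80)*(-88))*5 = -11/10*5 = -11/2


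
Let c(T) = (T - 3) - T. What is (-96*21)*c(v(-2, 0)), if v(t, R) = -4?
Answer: 6048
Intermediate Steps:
c(T) = -3 (c(T) = (-3 + T) - T = -3)
(-96*21)*c(v(-2, 0)) = -96*21*(-3) = -2016*(-3) = 6048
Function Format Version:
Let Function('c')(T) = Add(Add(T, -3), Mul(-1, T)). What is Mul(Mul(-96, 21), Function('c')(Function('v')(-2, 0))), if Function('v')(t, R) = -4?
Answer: 6048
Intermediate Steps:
Function('c')(T) = -3 (Function('c')(T) = Add(Add(-3, T), Mul(-1, T)) = -3)
Mul(Mul(-96, 21), Function('c')(Function('v')(-2, 0))) = Mul(Mul(-96, 21), -3) = Mul(-2016, -3) = 6048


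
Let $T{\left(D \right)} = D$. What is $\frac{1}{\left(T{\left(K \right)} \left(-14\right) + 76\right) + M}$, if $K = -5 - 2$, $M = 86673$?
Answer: $\frac{1}{86847} \approx 1.1515 \cdot 10^{-5}$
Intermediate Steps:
$K = -7$
$\frac{1}{\left(T{\left(K \right)} \left(-14\right) + 76\right) + M} = \frac{1}{\left(\left(-7\right) \left(-14\right) + 76\right) + 86673} = \frac{1}{\left(98 + 76\right) + 86673} = \frac{1}{174 + 86673} = \frac{1}{86847}$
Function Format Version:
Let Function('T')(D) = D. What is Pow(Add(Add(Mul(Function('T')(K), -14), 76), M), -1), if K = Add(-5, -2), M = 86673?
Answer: Rational(1, 86847) ≈ 1.1515e-5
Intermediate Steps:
K = -7
Pow(Add(Add(Mul(Function('T')(K), -14), 76), M), -1) = Pow(Add(Add(Mul(-7, -14), 76), 86673), -1) = Pow(Add(Add(98, 76), 86673), -1) = Pow(Add(174, 86673), -1) = Pow(86847, -1) = Rational(1, 86847)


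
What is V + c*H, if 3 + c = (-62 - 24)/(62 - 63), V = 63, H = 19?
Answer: 1640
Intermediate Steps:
c = 83 (c = -3 + (-62 - 24)/(62 - 63) = -3 - 86/(-1) = -3 - 86*(-1) = -3 + 86 = 83)
V + c*H = 63 + 83*19 = 63 + 1577 = 1640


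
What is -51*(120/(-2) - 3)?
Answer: 3213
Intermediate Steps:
-51*(120/(-2) - 3) = -51*(120*(-½) - 3) = -51*(-60 - 3) = -51*(-63) = 3213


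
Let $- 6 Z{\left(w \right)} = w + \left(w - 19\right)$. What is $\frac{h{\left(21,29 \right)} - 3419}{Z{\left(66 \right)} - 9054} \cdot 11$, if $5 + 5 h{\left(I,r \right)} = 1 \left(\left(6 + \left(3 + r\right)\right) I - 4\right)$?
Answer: $\frac{1076196}{272185} \approx 3.9539$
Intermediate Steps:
$Z{\left(w \right)} = \frac{19}{6} - \frac{w}{3}$ ($Z{\left(w \right)} = - \frac{w + \left(w - 19\right)}{6} = - \frac{w + \left(-19 + w\right)}{6} = - \frac{-19 + 2 w}{6} = \frac{19}{6} - \frac{w}{3}$)
$h{\left(I,r \right)} = - \frac{9}{5} + \frac{I \left(9 + r\right)}{5}$ ($h{\left(I,r \right)} = -1 + \frac{1 \left(\left(6 + \left(3 + r\right)\right) I - 4\right)}{5} = -1 + \frac{1 \left(\left(9 + r\right) I - 4\right)}{5} = -1 + \frac{1 \left(I \left(9 + r\right) - 4\right)}{5} = -1 + \frac{1 \left(-4 + I \left(9 + r\right)\right)}{5} = -1 + \frac{-4 + I \left(9 + r\right)}{5} = -1 + \left(- \frac{4}{5} + \frac{I \left(9 + r\right)}{5}\right) = - \frac{9}{5} + \frac{I \left(9 + r\right)}{5}$)
$\frac{h{\left(21,29 \right)} - 3419}{Z{\left(66 \right)} - 9054} \cdot 11 = \frac{\left(- \frac{9}{5} + \frac{9}{5} \cdot 21 + \frac{1}{5} \cdot 21 \cdot 29\right) - 3419}{\left(\frac{19}{6} - 22\right) - 9054} \cdot 11 = \frac{\left(- \frac{9}{5} + \frac{189}{5} + \frac{609}{5}\right) - 3419}{\left(\frac{19}{6} - 22\right) - 9054} \cdot 11 = \frac{\frac{789}{5} - 3419}{- \frac{113}{6} - 9054} \cdot 11 = - \frac{16306}{5 \left(- \frac{54437}{6}\right)} 11 = \left(- \frac{16306}{5}\right) \left(- \frac{6}{54437}\right) 11 = \frac{97836}{272185} \cdot 11 = \frac{1076196}{272185}$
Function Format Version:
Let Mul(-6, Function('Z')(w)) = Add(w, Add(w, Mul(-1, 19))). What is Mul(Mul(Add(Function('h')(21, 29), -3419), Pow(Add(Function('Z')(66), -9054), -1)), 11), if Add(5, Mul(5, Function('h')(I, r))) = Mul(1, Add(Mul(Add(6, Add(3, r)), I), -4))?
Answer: Rational(1076196, 272185) ≈ 3.9539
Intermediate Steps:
Function('Z')(w) = Add(Rational(19, 6), Mul(Rational(-1, 3), w)) (Function('Z')(w) = Mul(Rational(-1, 6), Add(w, Add(w, Mul(-1, 19)))) = Mul(Rational(-1, 6), Add(w, Add(w, -19))) = Mul(Rational(-1, 6), Add(w, Add(-19, w))) = Mul(Rational(-1, 6), Add(-19, Mul(2, w))) = Add(Rational(19, 6), Mul(Rational(-1, 3), w)))
Function('h')(I, r) = Add(Rational(-9, 5), Mul(Rational(1, 5), I, Add(9, r))) (Function('h')(I, r) = Add(-1, Mul(Rational(1, 5), Mul(1, Add(Mul(Add(6, Add(3, r)), I), -4)))) = Add(-1, Mul(Rational(1, 5), Mul(1, Add(Mul(Add(9, r), I), -4)))) = Add(-1, Mul(Rational(1, 5), Mul(1, Add(Mul(I, Add(9, r)), -4)))) = Add(-1, Mul(Rational(1, 5), Mul(1, Add(-4, Mul(I, Add(9, r)))))) = Add(-1, Mul(Rational(1, 5), Add(-4, Mul(I, Add(9, r))))) = Add(-1, Add(Rational(-4, 5), Mul(Rational(1, 5), I, Add(9, r)))) = Add(Rational(-9, 5), Mul(Rational(1, 5), I, Add(9, r))))
Mul(Mul(Add(Function('h')(21, 29), -3419), Pow(Add(Function('Z')(66), -9054), -1)), 11) = Mul(Mul(Add(Add(Rational(-9, 5), Mul(Rational(9, 5), 21), Mul(Rational(1, 5), 21, 29)), -3419), Pow(Add(Add(Rational(19, 6), Mul(Rational(-1, 3), 66)), -9054), -1)), 11) = Mul(Mul(Add(Add(Rational(-9, 5), Rational(189, 5), Rational(609, 5)), -3419), Pow(Add(Add(Rational(19, 6), -22), -9054), -1)), 11) = Mul(Mul(Add(Rational(789, 5), -3419), Pow(Add(Rational(-113, 6), -9054), -1)), 11) = Mul(Mul(Rational(-16306, 5), Pow(Rational(-54437, 6), -1)), 11) = Mul(Mul(Rational(-16306, 5), Rational(-6, 54437)), 11) = Mul(Rational(97836, 272185), 11) = Rational(1076196, 272185)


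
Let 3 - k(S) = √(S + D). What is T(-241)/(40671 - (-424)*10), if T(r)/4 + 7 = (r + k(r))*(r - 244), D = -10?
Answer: 461692/44911 + 20*I*√251/463 ≈ 10.28 + 0.68436*I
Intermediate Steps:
k(S) = 3 - √(-10 + S) (k(S) = 3 - √(S - 10) = 3 - √(-10 + S))
T(r) = -28 + 4*(-244 + r)*(3 + r - √(-10 + r)) (T(r) = -28 + 4*((r + (3 - √(-10 + r)))*(r - 244)) = -28 + 4*((3 + r - √(-10 + r))*(-244 + r)) = -28 + 4*((-244 + r)*(3 + r - √(-10 + r))) = -28 + 4*(-244 + r)*(3 + r - √(-10 + r)))
T(-241)/(40671 - (-424)*10) = (-2956 - 964*(-241) + 4*(-241)² + 976*√(-10 - 241) - 4*(-241)*√(-10 - 241))/(40671 - (-424)*10) = (-2956 + 232324 + 4*58081 + 976*√(-251) - 4*(-241)*√(-251))/(40671 - 1*(-4240)) = (-2956 + 232324 + 232324 + 976*(I*√251) - 4*(-241)*I*√251)/(40671 + 4240) = (-2956 + 232324 + 232324 + 976*I*√251 + 964*I*√251)/44911 = (461692 + 1940*I*√251)*(1/44911) = 461692/44911 + 20*I*√251/463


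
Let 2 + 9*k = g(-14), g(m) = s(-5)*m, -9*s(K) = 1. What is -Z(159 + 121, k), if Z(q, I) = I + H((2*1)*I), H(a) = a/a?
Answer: -77/81 ≈ -0.95062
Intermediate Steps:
s(K) = -⅑ (s(K) = -⅑*1 = -⅑)
H(a) = 1
g(m) = -m/9
k = -4/81 (k = -2/9 + (-⅑*(-14))/9 = -2/9 + (⅑)*(14/9) = -2/9 + 14/81 = -4/81 ≈ -0.049383)
Z(q, I) = 1 + I (Z(q, I) = I + 1 = 1 + I)
-Z(159 + 121, k) = -(1 - 4/81) = -1*77/81 = -77/81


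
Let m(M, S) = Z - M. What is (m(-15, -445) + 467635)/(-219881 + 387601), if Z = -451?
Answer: 467199/167720 ≈ 2.7856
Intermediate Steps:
m(M, S) = -451 - M
(m(-15, -445) + 467635)/(-219881 + 387601) = ((-451 - 1*(-15)) + 467635)/(-219881 + 387601) = ((-451 + 15) + 467635)/167720 = (-436 + 467635)*(1/167720) = 467199*(1/167720) = 467199/167720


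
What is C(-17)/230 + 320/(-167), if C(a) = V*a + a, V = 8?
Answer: -99151/38410 ≈ -2.5814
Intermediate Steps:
C(a) = 9*a (C(a) = 8*a + a = 9*a)
C(-17)/230 + 320/(-167) = (9*(-17))/230 + 320/(-167) = -153*1/230 + 320*(-1/167) = -153/230 - 320/167 = -99151/38410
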